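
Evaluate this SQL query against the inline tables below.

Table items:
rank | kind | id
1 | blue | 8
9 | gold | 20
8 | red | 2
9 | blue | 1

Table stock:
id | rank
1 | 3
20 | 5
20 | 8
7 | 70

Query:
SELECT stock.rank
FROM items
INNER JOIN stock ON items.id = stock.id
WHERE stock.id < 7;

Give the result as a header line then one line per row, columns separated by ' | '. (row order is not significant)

== RESULT ==
stock.rank
3

Derivation:
After JOIN stock (3 rows):
items.rank | items.kind | items.id | stock.id | stock.rank
9 | gold | 20 | 20 | 5
9 | gold | 20 | 20 | 8
9 | blue | 1 | 1 | 3
After WHERE (1 rows):
items.rank | items.kind | items.id | stock.id | stock.rank
9 | blue | 1 | 1 | 3
After SELECT (1 rows):
stock.rank
3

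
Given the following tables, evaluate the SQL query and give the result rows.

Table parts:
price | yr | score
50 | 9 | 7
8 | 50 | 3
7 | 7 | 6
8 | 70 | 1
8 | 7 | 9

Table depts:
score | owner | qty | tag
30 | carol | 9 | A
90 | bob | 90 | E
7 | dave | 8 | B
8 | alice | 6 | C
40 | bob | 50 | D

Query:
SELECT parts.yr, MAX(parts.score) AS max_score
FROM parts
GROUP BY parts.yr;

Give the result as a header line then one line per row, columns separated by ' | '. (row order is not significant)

== RESULT ==
parts.yr | max_score
9 | 7
50 | 3
7 | 9
70 | 1

Derivation:
After GROUP BY (4 rows):
parts.yr | max_score
9 | 7
50 | 3
7 | 9
70 | 1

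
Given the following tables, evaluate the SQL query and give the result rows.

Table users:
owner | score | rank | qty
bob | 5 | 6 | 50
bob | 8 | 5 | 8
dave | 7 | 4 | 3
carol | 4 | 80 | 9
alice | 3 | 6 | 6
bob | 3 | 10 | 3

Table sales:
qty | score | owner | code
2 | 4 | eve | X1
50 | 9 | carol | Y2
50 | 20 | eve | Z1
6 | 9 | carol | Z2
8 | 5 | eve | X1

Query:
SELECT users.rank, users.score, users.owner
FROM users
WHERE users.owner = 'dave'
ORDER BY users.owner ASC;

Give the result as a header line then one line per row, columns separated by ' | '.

== RESULT ==
users.rank | users.score | users.owner
4 | 7 | dave

Derivation:
After WHERE (1 rows):
users.owner | users.score | users.rank | users.qty
dave | 7 | 4 | 3
After SELECT (1 rows):
users.rank | users.score | users.owner
4 | 7 | dave
After ORDER BY (1 rows):
users.rank | users.score | users.owner
4 | 7 | dave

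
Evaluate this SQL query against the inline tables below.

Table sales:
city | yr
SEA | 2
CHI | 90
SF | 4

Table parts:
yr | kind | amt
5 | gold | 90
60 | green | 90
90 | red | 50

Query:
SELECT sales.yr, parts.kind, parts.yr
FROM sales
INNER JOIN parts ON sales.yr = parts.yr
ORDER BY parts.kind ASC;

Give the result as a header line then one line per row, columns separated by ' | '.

== RESULT ==
sales.yr | parts.kind | parts.yr
90 | red | 90

Derivation:
After JOIN parts (1 rows):
sales.city | sales.yr | parts.yr | parts.kind | parts.amt
CHI | 90 | 90 | red | 50
After SELECT (1 rows):
sales.yr | parts.kind | parts.yr
90 | red | 90
After ORDER BY (1 rows):
sales.yr | parts.kind | parts.yr
90 | red | 90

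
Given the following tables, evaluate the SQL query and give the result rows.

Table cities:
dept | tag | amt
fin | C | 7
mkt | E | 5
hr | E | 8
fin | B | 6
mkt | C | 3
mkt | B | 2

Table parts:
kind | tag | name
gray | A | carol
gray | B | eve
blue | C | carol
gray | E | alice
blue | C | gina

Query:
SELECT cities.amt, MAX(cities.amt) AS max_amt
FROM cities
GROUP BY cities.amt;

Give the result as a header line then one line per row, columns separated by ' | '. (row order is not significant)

== RESULT ==
cities.amt | max_amt
7 | 7
5 | 5
8 | 8
6 | 6
3 | 3
2 | 2

Derivation:
After GROUP BY (6 rows):
cities.amt | max_amt
7 | 7
5 | 5
8 | 8
6 | 6
3 | 3
2 | 2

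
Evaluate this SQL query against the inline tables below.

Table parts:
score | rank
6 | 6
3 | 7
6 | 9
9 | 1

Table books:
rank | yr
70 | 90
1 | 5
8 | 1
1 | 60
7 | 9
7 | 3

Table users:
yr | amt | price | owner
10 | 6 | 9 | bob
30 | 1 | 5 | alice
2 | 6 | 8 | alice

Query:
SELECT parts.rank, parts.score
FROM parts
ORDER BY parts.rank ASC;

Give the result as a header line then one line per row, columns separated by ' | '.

After SELECT (4 rows):
parts.rank | parts.score
6 | 6
7 | 3
9 | 6
1 | 9
After ORDER BY (4 rows):
parts.rank | parts.score
1 | 9
6 | 6
7 | 3
9 | 6

== RESULT ==
parts.rank | parts.score
1 | 9
6 | 6
7 | 3
9 | 6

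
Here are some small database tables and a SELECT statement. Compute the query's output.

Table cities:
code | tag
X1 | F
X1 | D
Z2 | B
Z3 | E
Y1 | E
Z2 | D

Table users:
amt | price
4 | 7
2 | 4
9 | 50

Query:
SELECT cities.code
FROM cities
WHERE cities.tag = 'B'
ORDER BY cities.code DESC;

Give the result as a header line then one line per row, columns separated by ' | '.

After WHERE (1 rows):
cities.code | cities.tag
Z2 | B
After SELECT (1 rows):
cities.code
Z2
After ORDER BY (1 rows):
cities.code
Z2

== RESULT ==
cities.code
Z2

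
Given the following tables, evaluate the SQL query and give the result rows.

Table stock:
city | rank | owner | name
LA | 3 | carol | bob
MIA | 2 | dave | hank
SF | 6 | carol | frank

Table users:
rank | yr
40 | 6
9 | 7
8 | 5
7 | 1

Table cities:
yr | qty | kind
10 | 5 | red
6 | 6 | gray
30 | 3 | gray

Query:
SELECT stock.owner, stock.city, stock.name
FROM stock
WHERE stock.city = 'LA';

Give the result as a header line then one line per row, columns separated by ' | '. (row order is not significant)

== RESULT ==
stock.owner | stock.city | stock.name
carol | LA | bob

Derivation:
After WHERE (1 rows):
stock.city | stock.rank | stock.owner | stock.name
LA | 3 | carol | bob
After SELECT (1 rows):
stock.owner | stock.city | stock.name
carol | LA | bob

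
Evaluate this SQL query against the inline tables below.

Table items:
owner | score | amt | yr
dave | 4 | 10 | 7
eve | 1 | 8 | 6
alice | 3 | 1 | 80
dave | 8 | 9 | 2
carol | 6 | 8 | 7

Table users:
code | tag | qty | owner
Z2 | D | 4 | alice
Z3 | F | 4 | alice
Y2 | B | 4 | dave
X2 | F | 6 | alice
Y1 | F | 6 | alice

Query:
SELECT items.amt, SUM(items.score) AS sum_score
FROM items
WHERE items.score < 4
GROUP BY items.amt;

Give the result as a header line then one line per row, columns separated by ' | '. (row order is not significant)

After WHERE (2 rows):
items.owner | items.score | items.amt | items.yr
eve | 1 | 8 | 6
alice | 3 | 1 | 80
After GROUP BY (2 rows):
items.amt | sum_score
8 | 1
1 | 3

== RESULT ==
items.amt | sum_score
8 | 1
1 | 3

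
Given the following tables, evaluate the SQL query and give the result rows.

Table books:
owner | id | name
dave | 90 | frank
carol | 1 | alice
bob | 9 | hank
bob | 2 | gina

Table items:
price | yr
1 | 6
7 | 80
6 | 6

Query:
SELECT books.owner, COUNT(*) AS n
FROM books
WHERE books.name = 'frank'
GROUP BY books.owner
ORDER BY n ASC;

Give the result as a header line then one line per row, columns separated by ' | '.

== RESULT ==
books.owner | n
dave | 1

Derivation:
After WHERE (1 rows):
books.owner | books.id | books.name
dave | 90 | frank
After GROUP BY (1 rows):
books.owner | n
dave | 1
After ORDER BY (1 rows):
books.owner | n
dave | 1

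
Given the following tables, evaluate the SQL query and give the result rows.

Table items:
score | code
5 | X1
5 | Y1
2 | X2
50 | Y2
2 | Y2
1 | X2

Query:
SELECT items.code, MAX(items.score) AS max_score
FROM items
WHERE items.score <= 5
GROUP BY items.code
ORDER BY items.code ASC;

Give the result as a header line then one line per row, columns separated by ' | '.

After WHERE (5 rows):
items.score | items.code
5 | X1
5 | Y1
2 | X2
2 | Y2
1 | X2
After GROUP BY (4 rows):
items.code | max_score
X1 | 5
Y1 | 5
X2 | 2
Y2 | 2
After ORDER BY (4 rows):
items.code | max_score
X1 | 5
X2 | 2
Y1 | 5
Y2 | 2

== RESULT ==
items.code | max_score
X1 | 5
X2 | 2
Y1 | 5
Y2 | 2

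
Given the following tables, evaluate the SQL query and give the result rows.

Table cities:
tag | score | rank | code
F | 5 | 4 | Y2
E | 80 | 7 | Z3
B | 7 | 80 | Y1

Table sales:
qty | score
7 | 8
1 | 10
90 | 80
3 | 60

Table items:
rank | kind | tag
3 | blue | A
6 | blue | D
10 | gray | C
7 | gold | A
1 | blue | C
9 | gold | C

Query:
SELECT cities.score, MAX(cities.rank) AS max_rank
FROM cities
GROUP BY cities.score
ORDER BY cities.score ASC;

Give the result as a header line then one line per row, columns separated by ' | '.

After GROUP BY (3 rows):
cities.score | max_rank
5 | 4
80 | 7
7 | 80
After ORDER BY (3 rows):
cities.score | max_rank
5 | 4
7 | 80
80 | 7

== RESULT ==
cities.score | max_rank
5 | 4
7 | 80
80 | 7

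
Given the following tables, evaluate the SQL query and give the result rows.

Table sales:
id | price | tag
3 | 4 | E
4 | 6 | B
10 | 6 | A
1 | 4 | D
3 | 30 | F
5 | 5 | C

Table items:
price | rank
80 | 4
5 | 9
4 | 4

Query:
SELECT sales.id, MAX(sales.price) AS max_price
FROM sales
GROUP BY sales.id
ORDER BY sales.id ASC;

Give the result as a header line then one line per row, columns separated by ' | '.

After GROUP BY (5 rows):
sales.id | max_price
3 | 30
4 | 6
10 | 6
1 | 4
5 | 5
After ORDER BY (5 rows):
sales.id | max_price
1 | 4
3 | 30
4 | 6
5 | 5
10 | 6

== RESULT ==
sales.id | max_price
1 | 4
3 | 30
4 | 6
5 | 5
10 | 6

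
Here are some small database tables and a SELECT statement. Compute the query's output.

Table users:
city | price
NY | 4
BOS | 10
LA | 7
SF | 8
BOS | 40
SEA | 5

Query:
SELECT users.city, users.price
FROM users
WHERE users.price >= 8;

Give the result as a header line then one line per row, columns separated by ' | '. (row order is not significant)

== RESULT ==
users.city | users.price
BOS | 10
SF | 8
BOS | 40

Derivation:
After WHERE (3 rows):
users.city | users.price
BOS | 10
SF | 8
BOS | 40
After SELECT (3 rows):
users.city | users.price
BOS | 10
SF | 8
BOS | 40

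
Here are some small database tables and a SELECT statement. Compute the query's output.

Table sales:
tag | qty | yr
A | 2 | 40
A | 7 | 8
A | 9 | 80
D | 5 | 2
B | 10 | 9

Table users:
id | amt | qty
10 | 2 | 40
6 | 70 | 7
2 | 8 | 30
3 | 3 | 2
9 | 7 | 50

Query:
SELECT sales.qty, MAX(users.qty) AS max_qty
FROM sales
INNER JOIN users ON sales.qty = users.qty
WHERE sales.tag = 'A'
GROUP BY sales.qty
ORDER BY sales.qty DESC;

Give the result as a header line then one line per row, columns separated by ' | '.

== RESULT ==
sales.qty | max_qty
7 | 7
2 | 2

Derivation:
After JOIN users (2 rows):
sales.tag | sales.qty | sales.yr | users.id | users.amt | users.qty
A | 2 | 40 | 3 | 3 | 2
A | 7 | 8 | 6 | 70 | 7
After WHERE (2 rows):
sales.tag | sales.qty | sales.yr | users.id | users.amt | users.qty
A | 2 | 40 | 3 | 3 | 2
A | 7 | 8 | 6 | 70 | 7
After GROUP BY (2 rows):
sales.qty | max_qty
2 | 2
7 | 7
After ORDER BY (2 rows):
sales.qty | max_qty
7 | 7
2 | 2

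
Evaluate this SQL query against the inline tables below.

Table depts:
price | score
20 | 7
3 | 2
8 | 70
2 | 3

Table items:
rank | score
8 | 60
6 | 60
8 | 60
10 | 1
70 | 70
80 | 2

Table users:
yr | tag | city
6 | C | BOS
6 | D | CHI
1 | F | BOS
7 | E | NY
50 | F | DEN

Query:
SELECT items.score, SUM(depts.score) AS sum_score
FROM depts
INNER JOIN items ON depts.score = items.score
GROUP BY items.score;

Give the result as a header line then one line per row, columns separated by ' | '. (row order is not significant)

== RESULT ==
items.score | sum_score
2 | 2
70 | 70

Derivation:
After JOIN items (2 rows):
depts.price | depts.score | items.rank | items.score
3 | 2 | 80 | 2
8 | 70 | 70 | 70
After GROUP BY (2 rows):
items.score | sum_score
2 | 2
70 | 70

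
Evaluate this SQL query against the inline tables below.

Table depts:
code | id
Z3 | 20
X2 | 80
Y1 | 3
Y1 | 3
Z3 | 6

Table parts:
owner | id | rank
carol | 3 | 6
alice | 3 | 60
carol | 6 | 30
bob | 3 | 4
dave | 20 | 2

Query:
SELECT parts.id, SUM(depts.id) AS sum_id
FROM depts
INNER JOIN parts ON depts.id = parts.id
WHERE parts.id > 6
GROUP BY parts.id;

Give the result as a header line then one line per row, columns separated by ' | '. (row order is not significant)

After JOIN parts (8 rows):
depts.code | depts.id | parts.owner | parts.id | parts.rank
Z3 | 20 | dave | 20 | 2
Y1 | 3 | carol | 3 | 6
Y1 | 3 | alice | 3 | 60
Y1 | 3 | bob | 3 | 4
Y1 | 3 | carol | 3 | 6
Y1 | 3 | alice | 3 | 60
Y1 | 3 | bob | 3 | 4
Z3 | 6 | carol | 6 | 30
After WHERE (1 rows):
depts.code | depts.id | parts.owner | parts.id | parts.rank
Z3 | 20 | dave | 20 | 2
After GROUP BY (1 rows):
parts.id | sum_id
20 | 20

== RESULT ==
parts.id | sum_id
20 | 20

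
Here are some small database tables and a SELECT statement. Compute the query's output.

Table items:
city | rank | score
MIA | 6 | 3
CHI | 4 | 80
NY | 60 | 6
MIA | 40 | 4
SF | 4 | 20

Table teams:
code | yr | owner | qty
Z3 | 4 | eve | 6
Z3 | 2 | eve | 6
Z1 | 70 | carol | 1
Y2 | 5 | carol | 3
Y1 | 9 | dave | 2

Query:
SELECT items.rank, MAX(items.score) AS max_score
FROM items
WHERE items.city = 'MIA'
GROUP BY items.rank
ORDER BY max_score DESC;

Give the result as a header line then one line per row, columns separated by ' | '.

== RESULT ==
items.rank | max_score
40 | 4
6 | 3

Derivation:
After WHERE (2 rows):
items.city | items.rank | items.score
MIA | 6 | 3
MIA | 40 | 4
After GROUP BY (2 rows):
items.rank | max_score
6 | 3
40 | 4
After ORDER BY (2 rows):
items.rank | max_score
40 | 4
6 | 3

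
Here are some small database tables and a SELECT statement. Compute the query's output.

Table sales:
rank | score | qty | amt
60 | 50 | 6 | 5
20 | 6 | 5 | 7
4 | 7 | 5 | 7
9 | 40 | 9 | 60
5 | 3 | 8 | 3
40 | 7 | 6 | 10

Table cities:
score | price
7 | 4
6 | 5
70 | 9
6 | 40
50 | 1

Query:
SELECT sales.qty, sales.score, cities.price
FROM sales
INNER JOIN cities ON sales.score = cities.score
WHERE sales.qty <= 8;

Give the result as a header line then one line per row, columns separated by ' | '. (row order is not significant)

== RESULT ==
sales.qty | sales.score | cities.price
6 | 50 | 1
5 | 6 | 5
5 | 6 | 40
5 | 7 | 4
6 | 7 | 4

Derivation:
After JOIN cities (5 rows):
sales.rank | sales.score | sales.qty | sales.amt | cities.score | cities.price
60 | 50 | 6 | 5 | 50 | 1
20 | 6 | 5 | 7 | 6 | 5
20 | 6 | 5 | 7 | 6 | 40
4 | 7 | 5 | 7 | 7 | 4
40 | 7 | 6 | 10 | 7 | 4
After WHERE (5 rows):
sales.rank | sales.score | sales.qty | sales.amt | cities.score | cities.price
60 | 50 | 6 | 5 | 50 | 1
20 | 6 | 5 | 7 | 6 | 5
20 | 6 | 5 | 7 | 6 | 40
4 | 7 | 5 | 7 | 7 | 4
40 | 7 | 6 | 10 | 7 | 4
After SELECT (5 rows):
sales.qty | sales.score | cities.price
6 | 50 | 1
5 | 6 | 5
5 | 6 | 40
5 | 7 | 4
6 | 7 | 4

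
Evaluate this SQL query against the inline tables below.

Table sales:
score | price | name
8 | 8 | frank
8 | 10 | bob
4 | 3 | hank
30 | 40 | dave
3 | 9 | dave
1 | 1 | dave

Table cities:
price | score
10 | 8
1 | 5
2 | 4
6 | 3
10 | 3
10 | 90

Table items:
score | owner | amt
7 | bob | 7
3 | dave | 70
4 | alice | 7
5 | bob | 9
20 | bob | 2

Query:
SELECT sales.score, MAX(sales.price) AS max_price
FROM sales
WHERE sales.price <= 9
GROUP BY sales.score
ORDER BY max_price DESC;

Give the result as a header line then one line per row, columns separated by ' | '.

After WHERE (4 rows):
sales.score | sales.price | sales.name
8 | 8 | frank
4 | 3 | hank
3 | 9 | dave
1 | 1 | dave
After GROUP BY (4 rows):
sales.score | max_price
8 | 8
4 | 3
3 | 9
1 | 1
After ORDER BY (4 rows):
sales.score | max_price
3 | 9
8 | 8
4 | 3
1 | 1

== RESULT ==
sales.score | max_price
3 | 9
8 | 8
4 | 3
1 | 1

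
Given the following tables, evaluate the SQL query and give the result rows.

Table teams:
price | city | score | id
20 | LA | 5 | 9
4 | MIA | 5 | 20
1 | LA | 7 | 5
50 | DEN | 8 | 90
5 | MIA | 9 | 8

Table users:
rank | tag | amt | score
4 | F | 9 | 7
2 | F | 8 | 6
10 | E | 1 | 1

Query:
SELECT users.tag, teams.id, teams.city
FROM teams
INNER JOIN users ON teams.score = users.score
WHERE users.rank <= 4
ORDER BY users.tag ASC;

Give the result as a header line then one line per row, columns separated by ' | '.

After JOIN users (1 rows):
teams.price | teams.city | teams.score | teams.id | users.rank | users.tag | users.amt | users.score
1 | LA | 7 | 5 | 4 | F | 9 | 7
After WHERE (1 rows):
teams.price | teams.city | teams.score | teams.id | users.rank | users.tag | users.amt | users.score
1 | LA | 7 | 5 | 4 | F | 9 | 7
After SELECT (1 rows):
users.tag | teams.id | teams.city
F | 5 | LA
After ORDER BY (1 rows):
users.tag | teams.id | teams.city
F | 5 | LA

== RESULT ==
users.tag | teams.id | teams.city
F | 5 | LA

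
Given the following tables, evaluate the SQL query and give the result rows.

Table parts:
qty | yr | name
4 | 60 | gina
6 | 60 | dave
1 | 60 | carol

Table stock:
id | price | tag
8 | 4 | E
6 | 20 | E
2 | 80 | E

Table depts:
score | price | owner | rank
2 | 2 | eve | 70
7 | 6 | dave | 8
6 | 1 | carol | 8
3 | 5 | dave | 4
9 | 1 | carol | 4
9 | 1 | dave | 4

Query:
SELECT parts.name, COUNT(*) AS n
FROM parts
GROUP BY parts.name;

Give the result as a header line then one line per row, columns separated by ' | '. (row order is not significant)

== RESULT ==
parts.name | n
gina | 1
dave | 1
carol | 1

Derivation:
After GROUP BY (3 rows):
parts.name | n
gina | 1
dave | 1
carol | 1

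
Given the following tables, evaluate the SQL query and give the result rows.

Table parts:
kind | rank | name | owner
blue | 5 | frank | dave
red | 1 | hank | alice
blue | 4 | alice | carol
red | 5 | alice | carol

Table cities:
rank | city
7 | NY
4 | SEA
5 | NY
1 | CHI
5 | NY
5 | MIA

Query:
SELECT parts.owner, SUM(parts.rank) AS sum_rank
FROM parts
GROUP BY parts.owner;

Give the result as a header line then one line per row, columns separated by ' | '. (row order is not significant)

== RESULT ==
parts.owner | sum_rank
dave | 5
alice | 1
carol | 9

Derivation:
After GROUP BY (3 rows):
parts.owner | sum_rank
dave | 5
alice | 1
carol | 9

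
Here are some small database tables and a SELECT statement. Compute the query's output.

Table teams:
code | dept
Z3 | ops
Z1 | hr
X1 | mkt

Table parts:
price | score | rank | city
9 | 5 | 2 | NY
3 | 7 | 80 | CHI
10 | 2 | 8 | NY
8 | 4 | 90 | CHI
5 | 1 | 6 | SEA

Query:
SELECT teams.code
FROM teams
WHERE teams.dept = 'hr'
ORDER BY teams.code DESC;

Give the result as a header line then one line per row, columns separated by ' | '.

== RESULT ==
teams.code
Z1

Derivation:
After WHERE (1 rows):
teams.code | teams.dept
Z1 | hr
After SELECT (1 rows):
teams.code
Z1
After ORDER BY (1 rows):
teams.code
Z1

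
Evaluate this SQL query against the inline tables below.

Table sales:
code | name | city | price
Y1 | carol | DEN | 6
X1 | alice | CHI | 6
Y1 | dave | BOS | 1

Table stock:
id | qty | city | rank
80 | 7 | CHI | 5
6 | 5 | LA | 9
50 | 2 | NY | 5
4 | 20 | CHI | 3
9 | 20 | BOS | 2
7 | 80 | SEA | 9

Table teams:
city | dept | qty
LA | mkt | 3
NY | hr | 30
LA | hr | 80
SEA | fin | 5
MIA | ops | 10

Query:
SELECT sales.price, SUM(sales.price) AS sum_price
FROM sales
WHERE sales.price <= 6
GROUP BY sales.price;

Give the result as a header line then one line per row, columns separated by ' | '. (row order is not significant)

After WHERE (3 rows):
sales.code | sales.name | sales.city | sales.price
Y1 | carol | DEN | 6
X1 | alice | CHI | 6
Y1 | dave | BOS | 1
After GROUP BY (2 rows):
sales.price | sum_price
6 | 12
1 | 1

== RESULT ==
sales.price | sum_price
6 | 12
1 | 1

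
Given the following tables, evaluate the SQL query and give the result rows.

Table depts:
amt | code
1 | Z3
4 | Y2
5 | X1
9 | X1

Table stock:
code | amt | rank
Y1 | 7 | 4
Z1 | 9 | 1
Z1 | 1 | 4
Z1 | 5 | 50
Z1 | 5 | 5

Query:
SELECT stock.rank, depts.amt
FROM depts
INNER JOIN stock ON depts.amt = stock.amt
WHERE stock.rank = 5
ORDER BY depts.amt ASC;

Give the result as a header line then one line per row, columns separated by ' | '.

== RESULT ==
stock.rank | depts.amt
5 | 5

Derivation:
After JOIN stock (4 rows):
depts.amt | depts.code | stock.code | stock.amt | stock.rank
1 | Z3 | Z1 | 1 | 4
5 | X1 | Z1 | 5 | 50
5 | X1 | Z1 | 5 | 5
9 | X1 | Z1 | 9 | 1
After WHERE (1 rows):
depts.amt | depts.code | stock.code | stock.amt | stock.rank
5 | X1 | Z1 | 5 | 5
After SELECT (1 rows):
stock.rank | depts.amt
5 | 5
After ORDER BY (1 rows):
stock.rank | depts.amt
5 | 5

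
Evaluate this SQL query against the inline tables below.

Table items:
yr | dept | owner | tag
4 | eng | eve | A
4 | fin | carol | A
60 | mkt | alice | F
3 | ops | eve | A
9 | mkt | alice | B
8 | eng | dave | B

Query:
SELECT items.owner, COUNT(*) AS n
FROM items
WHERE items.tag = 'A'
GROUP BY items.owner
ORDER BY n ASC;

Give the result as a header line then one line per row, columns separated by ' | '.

After WHERE (3 rows):
items.yr | items.dept | items.owner | items.tag
4 | eng | eve | A
4 | fin | carol | A
3 | ops | eve | A
After GROUP BY (2 rows):
items.owner | n
eve | 2
carol | 1
After ORDER BY (2 rows):
items.owner | n
carol | 1
eve | 2

== RESULT ==
items.owner | n
carol | 1
eve | 2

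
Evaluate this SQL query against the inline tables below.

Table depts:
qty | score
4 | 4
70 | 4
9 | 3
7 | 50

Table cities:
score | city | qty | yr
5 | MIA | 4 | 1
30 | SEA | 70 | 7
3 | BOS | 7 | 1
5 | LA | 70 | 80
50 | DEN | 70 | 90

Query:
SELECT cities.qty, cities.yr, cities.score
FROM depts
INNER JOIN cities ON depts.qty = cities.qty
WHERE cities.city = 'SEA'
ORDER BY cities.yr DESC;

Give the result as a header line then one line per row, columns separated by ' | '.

== RESULT ==
cities.qty | cities.yr | cities.score
70 | 7 | 30

Derivation:
After JOIN cities (5 rows):
depts.qty | depts.score | cities.score | cities.city | cities.qty | cities.yr
4 | 4 | 5 | MIA | 4 | 1
70 | 4 | 30 | SEA | 70 | 7
70 | 4 | 5 | LA | 70 | 80
70 | 4 | 50 | DEN | 70 | 90
7 | 50 | 3 | BOS | 7 | 1
After WHERE (1 rows):
depts.qty | depts.score | cities.score | cities.city | cities.qty | cities.yr
70 | 4 | 30 | SEA | 70 | 7
After SELECT (1 rows):
cities.qty | cities.yr | cities.score
70 | 7 | 30
After ORDER BY (1 rows):
cities.qty | cities.yr | cities.score
70 | 7 | 30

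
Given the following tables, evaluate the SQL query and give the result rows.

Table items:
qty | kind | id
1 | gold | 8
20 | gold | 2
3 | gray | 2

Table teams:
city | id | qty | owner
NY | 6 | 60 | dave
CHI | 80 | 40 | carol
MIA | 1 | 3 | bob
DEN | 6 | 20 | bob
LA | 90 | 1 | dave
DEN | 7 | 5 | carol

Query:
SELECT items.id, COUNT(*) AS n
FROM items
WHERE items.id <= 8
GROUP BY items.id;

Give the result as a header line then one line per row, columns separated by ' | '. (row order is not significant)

== RESULT ==
items.id | n
8 | 1
2 | 2

Derivation:
After WHERE (3 rows):
items.qty | items.kind | items.id
1 | gold | 8
20 | gold | 2
3 | gray | 2
After GROUP BY (2 rows):
items.id | n
8 | 1
2 | 2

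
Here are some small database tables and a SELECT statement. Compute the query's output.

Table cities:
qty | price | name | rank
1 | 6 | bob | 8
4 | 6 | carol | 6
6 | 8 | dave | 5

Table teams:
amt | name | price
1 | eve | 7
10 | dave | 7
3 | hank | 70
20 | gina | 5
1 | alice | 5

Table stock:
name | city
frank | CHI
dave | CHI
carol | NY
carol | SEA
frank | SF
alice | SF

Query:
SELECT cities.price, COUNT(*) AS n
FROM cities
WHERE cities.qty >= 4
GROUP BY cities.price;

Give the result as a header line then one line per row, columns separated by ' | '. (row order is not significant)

After WHERE (2 rows):
cities.qty | cities.price | cities.name | cities.rank
4 | 6 | carol | 6
6 | 8 | dave | 5
After GROUP BY (2 rows):
cities.price | n
6 | 1
8 | 1

== RESULT ==
cities.price | n
6 | 1
8 | 1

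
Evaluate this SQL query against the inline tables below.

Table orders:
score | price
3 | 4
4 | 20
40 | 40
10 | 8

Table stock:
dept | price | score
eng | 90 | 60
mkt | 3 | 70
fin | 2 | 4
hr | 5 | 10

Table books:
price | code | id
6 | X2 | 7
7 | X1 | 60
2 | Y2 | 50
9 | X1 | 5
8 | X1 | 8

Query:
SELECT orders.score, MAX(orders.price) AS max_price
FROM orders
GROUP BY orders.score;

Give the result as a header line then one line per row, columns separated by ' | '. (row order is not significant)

After GROUP BY (4 rows):
orders.score | max_price
3 | 4
4 | 20
40 | 40
10 | 8

== RESULT ==
orders.score | max_price
3 | 4
4 | 20
40 | 40
10 | 8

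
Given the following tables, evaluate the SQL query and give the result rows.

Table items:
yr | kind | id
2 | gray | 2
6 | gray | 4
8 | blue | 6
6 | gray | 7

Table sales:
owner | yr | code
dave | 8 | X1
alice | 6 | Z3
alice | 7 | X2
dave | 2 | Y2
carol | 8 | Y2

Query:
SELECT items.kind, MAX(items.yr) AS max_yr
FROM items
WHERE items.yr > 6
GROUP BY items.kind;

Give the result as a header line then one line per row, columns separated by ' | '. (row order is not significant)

== RESULT ==
items.kind | max_yr
blue | 8

Derivation:
After WHERE (1 rows):
items.yr | items.kind | items.id
8 | blue | 6
After GROUP BY (1 rows):
items.kind | max_yr
blue | 8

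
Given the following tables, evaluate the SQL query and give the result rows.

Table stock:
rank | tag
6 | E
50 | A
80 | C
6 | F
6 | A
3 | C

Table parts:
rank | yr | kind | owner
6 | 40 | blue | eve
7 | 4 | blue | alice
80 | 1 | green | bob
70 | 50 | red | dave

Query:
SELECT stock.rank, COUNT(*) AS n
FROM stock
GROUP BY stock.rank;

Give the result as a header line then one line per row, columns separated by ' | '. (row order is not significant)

== RESULT ==
stock.rank | n
6 | 3
50 | 1
80 | 1
3 | 1

Derivation:
After GROUP BY (4 rows):
stock.rank | n
6 | 3
50 | 1
80 | 1
3 | 1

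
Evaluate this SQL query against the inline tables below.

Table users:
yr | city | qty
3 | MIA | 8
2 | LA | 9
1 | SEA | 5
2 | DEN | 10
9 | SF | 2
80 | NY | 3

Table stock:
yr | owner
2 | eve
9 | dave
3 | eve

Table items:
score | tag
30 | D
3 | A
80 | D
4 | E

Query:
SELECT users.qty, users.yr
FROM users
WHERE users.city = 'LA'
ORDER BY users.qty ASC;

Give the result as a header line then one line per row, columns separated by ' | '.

== RESULT ==
users.qty | users.yr
9 | 2

Derivation:
After WHERE (1 rows):
users.yr | users.city | users.qty
2 | LA | 9
After SELECT (1 rows):
users.qty | users.yr
9 | 2
After ORDER BY (1 rows):
users.qty | users.yr
9 | 2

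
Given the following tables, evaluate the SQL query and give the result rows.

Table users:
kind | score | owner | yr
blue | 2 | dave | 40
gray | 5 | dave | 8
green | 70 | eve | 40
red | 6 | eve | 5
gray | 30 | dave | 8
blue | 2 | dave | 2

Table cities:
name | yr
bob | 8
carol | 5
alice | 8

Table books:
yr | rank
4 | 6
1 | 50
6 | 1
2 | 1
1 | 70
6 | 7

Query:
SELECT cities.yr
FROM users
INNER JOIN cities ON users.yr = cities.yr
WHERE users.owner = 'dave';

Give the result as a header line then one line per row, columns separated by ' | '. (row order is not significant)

After JOIN cities (5 rows):
users.kind | users.score | users.owner | users.yr | cities.name | cities.yr
gray | 5 | dave | 8 | bob | 8
gray | 5 | dave | 8 | alice | 8
red | 6 | eve | 5 | carol | 5
gray | 30 | dave | 8 | bob | 8
gray | 30 | dave | 8 | alice | 8
After WHERE (4 rows):
users.kind | users.score | users.owner | users.yr | cities.name | cities.yr
gray | 5 | dave | 8 | bob | 8
gray | 5 | dave | 8 | alice | 8
gray | 30 | dave | 8 | bob | 8
gray | 30 | dave | 8 | alice | 8
After SELECT (4 rows):
cities.yr
8
8
8
8

== RESULT ==
cities.yr
8
8
8
8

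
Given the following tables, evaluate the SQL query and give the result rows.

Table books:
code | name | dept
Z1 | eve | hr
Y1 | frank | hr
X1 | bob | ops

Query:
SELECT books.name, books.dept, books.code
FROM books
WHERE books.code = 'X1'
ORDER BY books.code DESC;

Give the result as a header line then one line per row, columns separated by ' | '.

== RESULT ==
books.name | books.dept | books.code
bob | ops | X1

Derivation:
After WHERE (1 rows):
books.code | books.name | books.dept
X1 | bob | ops
After SELECT (1 rows):
books.name | books.dept | books.code
bob | ops | X1
After ORDER BY (1 rows):
books.name | books.dept | books.code
bob | ops | X1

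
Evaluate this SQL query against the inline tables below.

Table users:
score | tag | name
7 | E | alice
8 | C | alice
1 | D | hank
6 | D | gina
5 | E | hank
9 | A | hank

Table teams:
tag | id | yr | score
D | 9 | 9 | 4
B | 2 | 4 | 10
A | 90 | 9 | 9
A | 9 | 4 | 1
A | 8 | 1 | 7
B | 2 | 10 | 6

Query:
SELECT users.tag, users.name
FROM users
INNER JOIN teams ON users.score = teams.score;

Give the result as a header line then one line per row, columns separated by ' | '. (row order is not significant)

After JOIN teams (4 rows):
users.score | users.tag | users.name | teams.tag | teams.id | teams.yr | teams.score
7 | E | alice | A | 8 | 1 | 7
1 | D | hank | A | 9 | 4 | 1
6 | D | gina | B | 2 | 10 | 6
9 | A | hank | A | 90 | 9 | 9
After SELECT (4 rows):
users.tag | users.name
E | alice
D | hank
D | gina
A | hank

== RESULT ==
users.tag | users.name
E | alice
D | hank
D | gina
A | hank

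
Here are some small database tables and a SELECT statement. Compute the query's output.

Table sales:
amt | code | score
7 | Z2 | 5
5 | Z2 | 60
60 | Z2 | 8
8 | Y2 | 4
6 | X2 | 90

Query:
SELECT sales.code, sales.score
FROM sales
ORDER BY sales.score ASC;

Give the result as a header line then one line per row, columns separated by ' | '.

After SELECT (5 rows):
sales.code | sales.score
Z2 | 5
Z2 | 60
Z2 | 8
Y2 | 4
X2 | 90
After ORDER BY (5 rows):
sales.code | sales.score
Y2 | 4
Z2 | 5
Z2 | 8
Z2 | 60
X2 | 90

== RESULT ==
sales.code | sales.score
Y2 | 4
Z2 | 5
Z2 | 8
Z2 | 60
X2 | 90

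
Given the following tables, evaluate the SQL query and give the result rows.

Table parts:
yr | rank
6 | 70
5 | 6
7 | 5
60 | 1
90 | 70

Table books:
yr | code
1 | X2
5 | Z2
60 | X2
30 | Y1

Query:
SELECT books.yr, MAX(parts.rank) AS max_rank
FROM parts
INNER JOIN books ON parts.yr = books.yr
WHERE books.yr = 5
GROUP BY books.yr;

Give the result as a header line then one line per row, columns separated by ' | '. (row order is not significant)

After JOIN books (2 rows):
parts.yr | parts.rank | books.yr | books.code
5 | 6 | 5 | Z2
60 | 1 | 60 | X2
After WHERE (1 rows):
parts.yr | parts.rank | books.yr | books.code
5 | 6 | 5 | Z2
After GROUP BY (1 rows):
books.yr | max_rank
5 | 6

== RESULT ==
books.yr | max_rank
5 | 6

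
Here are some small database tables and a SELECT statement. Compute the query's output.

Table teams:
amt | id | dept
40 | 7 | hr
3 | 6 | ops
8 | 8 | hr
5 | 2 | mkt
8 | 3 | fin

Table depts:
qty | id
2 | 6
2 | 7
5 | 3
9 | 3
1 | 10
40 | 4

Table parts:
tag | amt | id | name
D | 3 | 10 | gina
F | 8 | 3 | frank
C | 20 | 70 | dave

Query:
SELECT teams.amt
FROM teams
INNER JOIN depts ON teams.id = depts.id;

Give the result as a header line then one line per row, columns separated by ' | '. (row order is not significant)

== RESULT ==
teams.amt
40
3
8
8

Derivation:
After JOIN depts (4 rows):
teams.amt | teams.id | teams.dept | depts.qty | depts.id
40 | 7 | hr | 2 | 7
3 | 6 | ops | 2 | 6
8 | 3 | fin | 5 | 3
8 | 3 | fin | 9 | 3
After SELECT (4 rows):
teams.amt
40
3
8
8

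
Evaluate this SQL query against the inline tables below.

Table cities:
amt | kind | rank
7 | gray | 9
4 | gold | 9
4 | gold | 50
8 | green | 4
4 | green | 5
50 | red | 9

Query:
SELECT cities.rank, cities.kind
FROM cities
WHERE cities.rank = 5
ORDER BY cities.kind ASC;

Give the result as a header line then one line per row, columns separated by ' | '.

After WHERE (1 rows):
cities.amt | cities.kind | cities.rank
4 | green | 5
After SELECT (1 rows):
cities.rank | cities.kind
5 | green
After ORDER BY (1 rows):
cities.rank | cities.kind
5 | green

== RESULT ==
cities.rank | cities.kind
5 | green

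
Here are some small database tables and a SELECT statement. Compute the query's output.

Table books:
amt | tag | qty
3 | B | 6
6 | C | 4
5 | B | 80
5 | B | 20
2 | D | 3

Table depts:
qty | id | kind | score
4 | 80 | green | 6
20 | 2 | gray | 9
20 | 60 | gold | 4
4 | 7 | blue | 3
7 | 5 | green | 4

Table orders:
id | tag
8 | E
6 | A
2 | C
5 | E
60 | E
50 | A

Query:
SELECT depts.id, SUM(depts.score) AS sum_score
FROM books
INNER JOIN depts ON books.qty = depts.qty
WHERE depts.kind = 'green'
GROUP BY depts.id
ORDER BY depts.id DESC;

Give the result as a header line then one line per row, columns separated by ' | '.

== RESULT ==
depts.id | sum_score
80 | 6

Derivation:
After JOIN depts (4 rows):
books.amt | books.tag | books.qty | depts.qty | depts.id | depts.kind | depts.score
6 | C | 4 | 4 | 80 | green | 6
6 | C | 4 | 4 | 7 | blue | 3
5 | B | 20 | 20 | 2 | gray | 9
5 | B | 20 | 20 | 60 | gold | 4
After WHERE (1 rows):
books.amt | books.tag | books.qty | depts.qty | depts.id | depts.kind | depts.score
6 | C | 4 | 4 | 80 | green | 6
After GROUP BY (1 rows):
depts.id | sum_score
80 | 6
After ORDER BY (1 rows):
depts.id | sum_score
80 | 6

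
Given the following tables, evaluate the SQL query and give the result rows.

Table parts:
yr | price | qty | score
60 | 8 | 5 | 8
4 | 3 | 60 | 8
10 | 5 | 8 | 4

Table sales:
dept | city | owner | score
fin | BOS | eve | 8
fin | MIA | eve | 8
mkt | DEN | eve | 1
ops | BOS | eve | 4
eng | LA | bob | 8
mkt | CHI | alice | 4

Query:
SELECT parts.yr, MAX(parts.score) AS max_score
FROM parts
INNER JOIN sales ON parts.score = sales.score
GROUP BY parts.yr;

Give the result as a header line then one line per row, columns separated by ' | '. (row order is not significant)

== RESULT ==
parts.yr | max_score
60 | 8
4 | 8
10 | 4

Derivation:
After JOIN sales (8 rows):
parts.yr | parts.price | parts.qty | parts.score | sales.dept | sales.city | sales.owner | sales.score
60 | 8 | 5 | 8 | fin | BOS | eve | 8
60 | 8 | 5 | 8 | fin | MIA | eve | 8
60 | 8 | 5 | 8 | eng | LA | bob | 8
4 | 3 | 60 | 8 | fin | BOS | eve | 8
4 | 3 | 60 | 8 | fin | MIA | eve | 8
4 | 3 | 60 | 8 | eng | LA | bob | 8
10 | 5 | 8 | 4 | ops | BOS | eve | 4
10 | 5 | 8 | 4 | mkt | CHI | alice | 4
After GROUP BY (3 rows):
parts.yr | max_score
60 | 8
4 | 8
10 | 4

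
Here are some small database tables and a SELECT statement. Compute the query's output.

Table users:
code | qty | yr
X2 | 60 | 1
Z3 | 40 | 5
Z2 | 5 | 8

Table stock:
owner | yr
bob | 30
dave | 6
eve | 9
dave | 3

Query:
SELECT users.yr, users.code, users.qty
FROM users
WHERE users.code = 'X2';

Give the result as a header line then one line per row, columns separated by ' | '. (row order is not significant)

After WHERE (1 rows):
users.code | users.qty | users.yr
X2 | 60 | 1
After SELECT (1 rows):
users.yr | users.code | users.qty
1 | X2 | 60

== RESULT ==
users.yr | users.code | users.qty
1 | X2 | 60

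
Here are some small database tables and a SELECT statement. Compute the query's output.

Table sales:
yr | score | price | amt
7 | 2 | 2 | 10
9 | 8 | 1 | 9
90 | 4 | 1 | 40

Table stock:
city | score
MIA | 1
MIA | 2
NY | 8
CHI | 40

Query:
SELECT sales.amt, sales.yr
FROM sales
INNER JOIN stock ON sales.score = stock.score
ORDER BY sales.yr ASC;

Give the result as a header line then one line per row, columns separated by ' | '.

After JOIN stock (2 rows):
sales.yr | sales.score | sales.price | sales.amt | stock.city | stock.score
7 | 2 | 2 | 10 | MIA | 2
9 | 8 | 1 | 9 | NY | 8
After SELECT (2 rows):
sales.amt | sales.yr
10 | 7
9 | 9
After ORDER BY (2 rows):
sales.amt | sales.yr
10 | 7
9 | 9

== RESULT ==
sales.amt | sales.yr
10 | 7
9 | 9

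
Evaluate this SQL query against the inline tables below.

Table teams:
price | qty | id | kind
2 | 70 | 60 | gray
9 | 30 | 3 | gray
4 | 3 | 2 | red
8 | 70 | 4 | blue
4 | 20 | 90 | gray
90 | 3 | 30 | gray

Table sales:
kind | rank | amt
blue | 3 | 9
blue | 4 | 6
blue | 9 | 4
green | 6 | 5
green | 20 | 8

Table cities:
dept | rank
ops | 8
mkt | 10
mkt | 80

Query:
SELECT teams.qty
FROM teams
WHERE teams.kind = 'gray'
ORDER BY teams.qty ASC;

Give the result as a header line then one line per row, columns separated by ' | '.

After WHERE (4 rows):
teams.price | teams.qty | teams.id | teams.kind
2 | 70 | 60 | gray
9 | 30 | 3 | gray
4 | 20 | 90 | gray
90 | 3 | 30 | gray
After SELECT (4 rows):
teams.qty
70
30
20
3
After ORDER BY (4 rows):
teams.qty
3
20
30
70

== RESULT ==
teams.qty
3
20
30
70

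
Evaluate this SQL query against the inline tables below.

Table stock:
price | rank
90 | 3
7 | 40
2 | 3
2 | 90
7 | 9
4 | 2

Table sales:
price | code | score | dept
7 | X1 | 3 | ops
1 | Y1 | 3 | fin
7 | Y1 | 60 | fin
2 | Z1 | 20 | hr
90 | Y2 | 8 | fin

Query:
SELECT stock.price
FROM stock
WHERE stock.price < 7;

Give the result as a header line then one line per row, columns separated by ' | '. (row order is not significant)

== RESULT ==
stock.price
2
2
4

Derivation:
After WHERE (3 rows):
stock.price | stock.rank
2 | 3
2 | 90
4 | 2
After SELECT (3 rows):
stock.price
2
2
4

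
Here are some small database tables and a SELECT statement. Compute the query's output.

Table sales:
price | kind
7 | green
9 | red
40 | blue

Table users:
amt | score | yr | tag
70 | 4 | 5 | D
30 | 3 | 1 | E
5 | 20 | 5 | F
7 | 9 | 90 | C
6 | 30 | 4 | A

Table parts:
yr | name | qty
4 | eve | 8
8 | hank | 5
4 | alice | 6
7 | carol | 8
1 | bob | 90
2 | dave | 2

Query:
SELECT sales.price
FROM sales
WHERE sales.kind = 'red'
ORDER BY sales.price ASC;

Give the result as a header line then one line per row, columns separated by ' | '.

== RESULT ==
sales.price
9

Derivation:
After WHERE (1 rows):
sales.price | sales.kind
9 | red
After SELECT (1 rows):
sales.price
9
After ORDER BY (1 rows):
sales.price
9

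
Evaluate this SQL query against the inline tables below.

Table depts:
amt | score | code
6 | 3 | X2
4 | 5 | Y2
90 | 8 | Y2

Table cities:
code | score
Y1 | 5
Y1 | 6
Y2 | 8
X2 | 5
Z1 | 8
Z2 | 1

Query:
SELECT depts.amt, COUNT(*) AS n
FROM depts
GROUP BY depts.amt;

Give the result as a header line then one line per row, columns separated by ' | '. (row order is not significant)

After GROUP BY (3 rows):
depts.amt | n
6 | 1
4 | 1
90 | 1

== RESULT ==
depts.amt | n
6 | 1
4 | 1
90 | 1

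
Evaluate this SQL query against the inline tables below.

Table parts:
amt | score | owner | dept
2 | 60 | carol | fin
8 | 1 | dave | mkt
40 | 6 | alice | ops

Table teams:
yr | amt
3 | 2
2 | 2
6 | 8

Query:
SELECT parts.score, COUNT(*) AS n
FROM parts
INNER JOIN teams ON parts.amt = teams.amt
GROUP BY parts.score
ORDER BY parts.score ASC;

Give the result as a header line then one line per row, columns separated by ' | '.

After JOIN teams (3 rows):
parts.amt | parts.score | parts.owner | parts.dept | teams.yr | teams.amt
2 | 60 | carol | fin | 3 | 2
2 | 60 | carol | fin | 2 | 2
8 | 1 | dave | mkt | 6 | 8
After GROUP BY (2 rows):
parts.score | n
60 | 2
1 | 1
After ORDER BY (2 rows):
parts.score | n
1 | 1
60 | 2

== RESULT ==
parts.score | n
1 | 1
60 | 2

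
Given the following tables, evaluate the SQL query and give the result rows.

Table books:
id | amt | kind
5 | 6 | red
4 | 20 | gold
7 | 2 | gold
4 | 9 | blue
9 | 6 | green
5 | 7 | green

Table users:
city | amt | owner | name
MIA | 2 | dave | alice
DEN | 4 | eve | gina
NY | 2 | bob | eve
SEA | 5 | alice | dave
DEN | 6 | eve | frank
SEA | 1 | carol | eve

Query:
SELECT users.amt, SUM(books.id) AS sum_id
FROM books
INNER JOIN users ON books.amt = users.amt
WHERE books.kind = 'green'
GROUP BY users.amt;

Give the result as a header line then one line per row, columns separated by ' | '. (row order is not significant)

After JOIN users (4 rows):
books.id | books.amt | books.kind | users.city | users.amt | users.owner | users.name
5 | 6 | red | DEN | 6 | eve | frank
7 | 2 | gold | MIA | 2 | dave | alice
7 | 2 | gold | NY | 2 | bob | eve
9 | 6 | green | DEN | 6 | eve | frank
After WHERE (1 rows):
books.id | books.amt | books.kind | users.city | users.amt | users.owner | users.name
9 | 6 | green | DEN | 6 | eve | frank
After GROUP BY (1 rows):
users.amt | sum_id
6 | 9

== RESULT ==
users.amt | sum_id
6 | 9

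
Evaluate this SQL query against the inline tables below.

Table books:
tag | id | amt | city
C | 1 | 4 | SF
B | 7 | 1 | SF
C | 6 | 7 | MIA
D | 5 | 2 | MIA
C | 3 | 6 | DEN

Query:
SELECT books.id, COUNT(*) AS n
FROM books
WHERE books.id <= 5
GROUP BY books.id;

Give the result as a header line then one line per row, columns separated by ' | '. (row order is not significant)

== RESULT ==
books.id | n
1 | 1
5 | 1
3 | 1

Derivation:
After WHERE (3 rows):
books.tag | books.id | books.amt | books.city
C | 1 | 4 | SF
D | 5 | 2 | MIA
C | 3 | 6 | DEN
After GROUP BY (3 rows):
books.id | n
1 | 1
5 | 1
3 | 1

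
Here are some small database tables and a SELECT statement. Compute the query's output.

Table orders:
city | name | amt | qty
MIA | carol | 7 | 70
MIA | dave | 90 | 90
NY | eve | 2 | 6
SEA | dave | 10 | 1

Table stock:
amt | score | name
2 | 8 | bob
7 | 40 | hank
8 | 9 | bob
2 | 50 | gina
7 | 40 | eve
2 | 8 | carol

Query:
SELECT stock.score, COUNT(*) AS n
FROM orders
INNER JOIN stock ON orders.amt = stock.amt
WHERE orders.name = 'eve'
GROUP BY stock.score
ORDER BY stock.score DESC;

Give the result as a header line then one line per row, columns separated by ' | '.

After JOIN stock (5 rows):
orders.city | orders.name | orders.amt | orders.qty | stock.amt | stock.score | stock.name
MIA | carol | 7 | 70 | 7 | 40 | hank
MIA | carol | 7 | 70 | 7 | 40 | eve
NY | eve | 2 | 6 | 2 | 8 | bob
NY | eve | 2 | 6 | 2 | 50 | gina
NY | eve | 2 | 6 | 2 | 8 | carol
After WHERE (3 rows):
orders.city | orders.name | orders.amt | orders.qty | stock.amt | stock.score | stock.name
NY | eve | 2 | 6 | 2 | 8 | bob
NY | eve | 2 | 6 | 2 | 50 | gina
NY | eve | 2 | 6 | 2 | 8 | carol
After GROUP BY (2 rows):
stock.score | n
8 | 2
50 | 1
After ORDER BY (2 rows):
stock.score | n
50 | 1
8 | 2

== RESULT ==
stock.score | n
50 | 1
8 | 2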